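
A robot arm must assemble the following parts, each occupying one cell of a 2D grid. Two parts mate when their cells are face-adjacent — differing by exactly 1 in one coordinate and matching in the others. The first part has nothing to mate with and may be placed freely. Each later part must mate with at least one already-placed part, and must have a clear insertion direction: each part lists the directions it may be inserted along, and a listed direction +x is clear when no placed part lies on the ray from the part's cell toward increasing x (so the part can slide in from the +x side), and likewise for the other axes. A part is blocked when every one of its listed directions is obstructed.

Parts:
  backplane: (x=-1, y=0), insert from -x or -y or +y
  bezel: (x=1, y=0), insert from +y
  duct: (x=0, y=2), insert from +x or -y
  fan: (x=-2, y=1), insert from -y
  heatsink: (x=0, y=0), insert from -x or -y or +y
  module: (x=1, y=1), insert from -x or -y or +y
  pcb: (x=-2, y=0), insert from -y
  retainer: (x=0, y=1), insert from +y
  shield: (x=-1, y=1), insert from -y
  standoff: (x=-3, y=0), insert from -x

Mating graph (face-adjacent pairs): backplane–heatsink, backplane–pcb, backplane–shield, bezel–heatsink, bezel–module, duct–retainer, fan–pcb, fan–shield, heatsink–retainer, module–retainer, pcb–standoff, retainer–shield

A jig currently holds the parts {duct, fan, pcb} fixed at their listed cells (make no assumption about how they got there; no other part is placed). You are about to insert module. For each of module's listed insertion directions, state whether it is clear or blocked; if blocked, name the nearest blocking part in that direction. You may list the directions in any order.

+y: clear; -x: blocked by fan; -y: clear

-x: nearest on ray is fan@(-2, 1) ⇒ blocked
-y: ray from module(1, 1) has no placed part ⇒ clear
+y: ray from module(1, 1) has no placed part ⇒ clear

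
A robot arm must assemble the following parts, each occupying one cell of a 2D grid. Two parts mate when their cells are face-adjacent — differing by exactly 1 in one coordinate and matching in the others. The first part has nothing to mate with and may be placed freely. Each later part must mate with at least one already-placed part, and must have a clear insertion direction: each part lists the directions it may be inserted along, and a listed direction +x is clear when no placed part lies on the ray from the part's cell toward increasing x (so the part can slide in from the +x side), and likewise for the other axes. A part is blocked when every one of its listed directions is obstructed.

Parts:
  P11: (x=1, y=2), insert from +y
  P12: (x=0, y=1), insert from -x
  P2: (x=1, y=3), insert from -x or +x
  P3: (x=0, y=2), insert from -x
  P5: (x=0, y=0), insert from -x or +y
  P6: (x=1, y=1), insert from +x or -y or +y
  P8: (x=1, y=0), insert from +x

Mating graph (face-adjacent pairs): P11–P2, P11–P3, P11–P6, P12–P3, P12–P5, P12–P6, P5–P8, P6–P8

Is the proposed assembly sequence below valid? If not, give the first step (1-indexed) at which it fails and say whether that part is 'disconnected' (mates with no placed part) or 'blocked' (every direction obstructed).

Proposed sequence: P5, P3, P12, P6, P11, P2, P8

Invalid at step 2 (disconnected)

1. P5@(0, 0) [-x clear] — {P5}
2. P3@(0, 2) — no placed neighbour ⇒ disconnected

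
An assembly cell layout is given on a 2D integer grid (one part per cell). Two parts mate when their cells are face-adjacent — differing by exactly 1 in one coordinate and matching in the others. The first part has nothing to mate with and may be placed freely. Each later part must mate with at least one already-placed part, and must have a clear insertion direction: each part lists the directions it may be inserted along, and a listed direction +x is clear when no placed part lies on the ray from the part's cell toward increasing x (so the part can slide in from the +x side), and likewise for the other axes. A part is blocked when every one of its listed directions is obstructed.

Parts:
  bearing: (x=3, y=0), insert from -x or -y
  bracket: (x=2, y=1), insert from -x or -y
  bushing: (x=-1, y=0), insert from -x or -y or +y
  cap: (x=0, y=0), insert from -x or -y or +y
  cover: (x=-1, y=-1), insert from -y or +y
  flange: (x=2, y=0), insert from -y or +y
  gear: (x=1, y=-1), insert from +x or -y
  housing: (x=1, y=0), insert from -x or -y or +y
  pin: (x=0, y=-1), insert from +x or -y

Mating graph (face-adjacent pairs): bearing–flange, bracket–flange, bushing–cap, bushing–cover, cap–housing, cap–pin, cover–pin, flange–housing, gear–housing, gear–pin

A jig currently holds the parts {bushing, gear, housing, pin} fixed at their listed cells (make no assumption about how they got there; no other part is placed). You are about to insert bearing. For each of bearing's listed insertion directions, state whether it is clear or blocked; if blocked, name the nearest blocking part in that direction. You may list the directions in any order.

-x: blocked by housing; -y: clear

-x: nearest on ray is housing@(1, 0) ⇒ blocked
-y: ray from bearing(3, 0) has no placed part ⇒ clear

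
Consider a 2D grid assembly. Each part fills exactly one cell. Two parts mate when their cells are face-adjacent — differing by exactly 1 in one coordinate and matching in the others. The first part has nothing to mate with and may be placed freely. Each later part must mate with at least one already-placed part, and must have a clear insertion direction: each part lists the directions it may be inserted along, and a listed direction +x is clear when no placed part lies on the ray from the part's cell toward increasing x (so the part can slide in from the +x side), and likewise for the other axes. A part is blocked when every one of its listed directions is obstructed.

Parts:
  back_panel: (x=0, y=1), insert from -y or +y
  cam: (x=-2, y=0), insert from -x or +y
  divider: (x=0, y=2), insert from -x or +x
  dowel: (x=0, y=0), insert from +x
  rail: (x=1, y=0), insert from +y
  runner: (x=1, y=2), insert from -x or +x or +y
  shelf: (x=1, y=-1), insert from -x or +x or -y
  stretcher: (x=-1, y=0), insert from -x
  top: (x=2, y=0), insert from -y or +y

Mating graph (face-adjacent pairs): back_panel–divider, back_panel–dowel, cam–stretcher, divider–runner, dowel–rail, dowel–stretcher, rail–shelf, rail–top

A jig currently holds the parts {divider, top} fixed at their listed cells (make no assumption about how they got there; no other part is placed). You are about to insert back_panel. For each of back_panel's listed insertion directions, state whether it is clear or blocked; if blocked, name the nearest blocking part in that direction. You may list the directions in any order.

+y: blocked by divider; -y: clear

-y: ray from back_panel(0, 1) has no placed part ⇒ clear
+y: nearest on ray is divider@(0, 2) ⇒ blocked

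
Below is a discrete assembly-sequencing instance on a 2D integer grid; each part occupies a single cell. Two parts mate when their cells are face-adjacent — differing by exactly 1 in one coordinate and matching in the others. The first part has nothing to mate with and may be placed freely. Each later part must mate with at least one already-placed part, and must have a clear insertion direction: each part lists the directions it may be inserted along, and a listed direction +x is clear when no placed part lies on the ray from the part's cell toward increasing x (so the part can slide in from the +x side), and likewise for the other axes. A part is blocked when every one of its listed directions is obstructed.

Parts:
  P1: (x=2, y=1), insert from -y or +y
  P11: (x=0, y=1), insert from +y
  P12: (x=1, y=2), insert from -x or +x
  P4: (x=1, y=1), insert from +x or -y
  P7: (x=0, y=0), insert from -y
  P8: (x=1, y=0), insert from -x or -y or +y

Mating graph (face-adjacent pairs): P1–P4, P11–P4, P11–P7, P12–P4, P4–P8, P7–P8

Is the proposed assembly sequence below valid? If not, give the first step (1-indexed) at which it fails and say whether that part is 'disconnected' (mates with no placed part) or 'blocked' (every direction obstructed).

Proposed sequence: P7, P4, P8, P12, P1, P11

1. P7@(0, 0) [-y clear] — {P7}
2. P4@(1, 1) — no placed neighbour ⇒ disconnected

Invalid at step 2 (disconnected)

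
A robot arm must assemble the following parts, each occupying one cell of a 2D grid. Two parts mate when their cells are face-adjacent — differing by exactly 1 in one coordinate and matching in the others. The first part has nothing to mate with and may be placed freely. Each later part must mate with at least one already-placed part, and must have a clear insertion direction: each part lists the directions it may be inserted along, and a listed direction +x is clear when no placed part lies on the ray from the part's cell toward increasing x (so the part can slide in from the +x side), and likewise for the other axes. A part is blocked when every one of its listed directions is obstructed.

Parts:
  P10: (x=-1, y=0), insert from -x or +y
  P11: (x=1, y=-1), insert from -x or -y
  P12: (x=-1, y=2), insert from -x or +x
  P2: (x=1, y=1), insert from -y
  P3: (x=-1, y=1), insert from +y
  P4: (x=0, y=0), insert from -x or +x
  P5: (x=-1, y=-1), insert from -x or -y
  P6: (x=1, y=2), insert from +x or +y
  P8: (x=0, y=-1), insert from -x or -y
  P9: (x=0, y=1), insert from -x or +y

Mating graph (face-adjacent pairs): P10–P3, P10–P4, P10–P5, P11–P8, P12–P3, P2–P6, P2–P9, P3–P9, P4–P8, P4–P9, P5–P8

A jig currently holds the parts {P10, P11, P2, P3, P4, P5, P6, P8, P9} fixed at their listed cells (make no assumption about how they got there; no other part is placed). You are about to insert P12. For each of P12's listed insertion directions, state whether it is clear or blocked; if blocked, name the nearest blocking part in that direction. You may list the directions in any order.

+x: blocked by P6; -x: clear

-x: ray from P12(-1, 2) has no placed part ⇒ clear
+x: nearest on ray is P6@(1, 2) ⇒ blocked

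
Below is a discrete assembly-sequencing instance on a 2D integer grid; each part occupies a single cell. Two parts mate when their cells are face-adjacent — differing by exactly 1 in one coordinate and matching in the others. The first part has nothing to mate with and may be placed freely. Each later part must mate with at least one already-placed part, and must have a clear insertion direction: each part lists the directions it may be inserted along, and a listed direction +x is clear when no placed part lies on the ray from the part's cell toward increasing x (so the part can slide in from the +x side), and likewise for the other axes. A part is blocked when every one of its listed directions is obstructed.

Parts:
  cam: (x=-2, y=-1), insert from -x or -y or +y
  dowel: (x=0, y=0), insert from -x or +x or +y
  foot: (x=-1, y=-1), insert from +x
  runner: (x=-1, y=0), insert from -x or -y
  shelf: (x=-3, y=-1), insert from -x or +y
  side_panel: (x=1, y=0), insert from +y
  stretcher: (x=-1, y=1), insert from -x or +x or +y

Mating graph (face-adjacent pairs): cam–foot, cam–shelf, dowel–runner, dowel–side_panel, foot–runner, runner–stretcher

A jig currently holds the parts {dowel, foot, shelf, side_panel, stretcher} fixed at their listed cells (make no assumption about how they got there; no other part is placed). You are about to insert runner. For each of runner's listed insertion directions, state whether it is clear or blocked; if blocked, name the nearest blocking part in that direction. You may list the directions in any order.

-x: ray from runner(-1, 0) has no placed part ⇒ clear
-y: nearest on ray is foot@(-1, -1) ⇒ blocked

-x: clear; -y: blocked by foot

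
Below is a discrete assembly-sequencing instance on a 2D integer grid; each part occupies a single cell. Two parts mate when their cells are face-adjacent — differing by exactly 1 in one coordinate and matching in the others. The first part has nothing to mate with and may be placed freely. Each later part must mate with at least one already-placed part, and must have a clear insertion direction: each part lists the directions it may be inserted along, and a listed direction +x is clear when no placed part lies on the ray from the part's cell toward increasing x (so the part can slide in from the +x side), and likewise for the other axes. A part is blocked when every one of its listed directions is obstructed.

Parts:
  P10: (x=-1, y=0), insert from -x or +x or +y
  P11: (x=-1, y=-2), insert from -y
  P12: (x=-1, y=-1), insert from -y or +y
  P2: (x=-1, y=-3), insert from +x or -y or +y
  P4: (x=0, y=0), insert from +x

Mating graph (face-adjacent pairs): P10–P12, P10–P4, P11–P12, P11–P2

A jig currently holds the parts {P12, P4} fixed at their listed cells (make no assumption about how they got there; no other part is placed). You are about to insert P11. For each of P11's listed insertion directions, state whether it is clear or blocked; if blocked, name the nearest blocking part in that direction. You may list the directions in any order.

-y: clear

-y: ray from P11(-1, -2) has no placed part ⇒ clear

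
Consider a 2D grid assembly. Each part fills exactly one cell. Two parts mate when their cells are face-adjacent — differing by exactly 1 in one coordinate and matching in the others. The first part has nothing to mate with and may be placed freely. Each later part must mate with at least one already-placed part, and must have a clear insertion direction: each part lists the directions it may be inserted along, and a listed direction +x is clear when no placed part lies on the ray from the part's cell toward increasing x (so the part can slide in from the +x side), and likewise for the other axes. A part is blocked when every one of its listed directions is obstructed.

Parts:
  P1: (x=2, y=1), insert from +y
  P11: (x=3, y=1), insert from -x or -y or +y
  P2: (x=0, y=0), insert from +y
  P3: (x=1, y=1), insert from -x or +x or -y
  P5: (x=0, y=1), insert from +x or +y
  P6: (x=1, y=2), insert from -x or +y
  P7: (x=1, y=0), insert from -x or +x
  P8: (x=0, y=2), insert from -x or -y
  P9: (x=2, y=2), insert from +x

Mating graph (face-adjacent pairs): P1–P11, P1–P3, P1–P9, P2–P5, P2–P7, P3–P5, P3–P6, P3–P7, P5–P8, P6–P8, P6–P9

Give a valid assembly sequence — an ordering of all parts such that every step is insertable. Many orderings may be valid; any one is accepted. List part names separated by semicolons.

1. P11@(3, 1) [-x clear] — {P11}
2. P1@(2, 1) [+y clear] — {P1, P11}
3. P3@(1, 1) [-x clear] — {P1, P11, P3}
4. P6@(1, 2) [-x clear] — {P1, P11, P3, P6}
5. P7@(1, 0) [-x clear] — {P1, P11, P3, P6, P7}
6. P9@(2, 2) [+x clear] — {P1, P11, P3, P6, P7, P9}
7. P2@(0, 0) [+y clear] — {P1, P11, P2, P3, P6, P7, P9}
8. P5@(0, 1) [+y clear] — {P1, P11, P2, P3, P5, P6, P7, P9}
9. P8@(0, 2) [-x clear] — {P1, P11, P2, P3, P5, P6, P7, P8, P9}

P11; P1; P3; P6; P7; P9; P2; P5; P8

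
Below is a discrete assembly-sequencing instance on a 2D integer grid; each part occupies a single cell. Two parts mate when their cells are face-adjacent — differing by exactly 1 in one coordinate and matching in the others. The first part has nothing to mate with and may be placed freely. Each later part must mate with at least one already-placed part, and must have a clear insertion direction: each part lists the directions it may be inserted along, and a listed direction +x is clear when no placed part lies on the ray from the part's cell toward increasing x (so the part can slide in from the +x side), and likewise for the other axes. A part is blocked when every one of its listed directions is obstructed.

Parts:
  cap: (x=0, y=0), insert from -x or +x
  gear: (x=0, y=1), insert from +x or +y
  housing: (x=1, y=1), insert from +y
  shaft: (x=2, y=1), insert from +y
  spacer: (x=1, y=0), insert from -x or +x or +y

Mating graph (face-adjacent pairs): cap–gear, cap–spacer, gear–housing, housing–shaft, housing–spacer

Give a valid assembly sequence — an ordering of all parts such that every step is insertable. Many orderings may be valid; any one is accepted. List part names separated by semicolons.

1. cap@(0, 0) [-x clear] — {cap}
2. spacer@(1, 0) [+x clear] — {cap, spacer}
3. gear@(0, 1) [+x clear] — {cap, gear, spacer}
4. housing@(1, 1) [+y clear] — {cap, gear, housing, spacer}
5. shaft@(2, 1) [+y clear] — {cap, gear, housing, shaft, spacer}

cap; spacer; gear; housing; shaft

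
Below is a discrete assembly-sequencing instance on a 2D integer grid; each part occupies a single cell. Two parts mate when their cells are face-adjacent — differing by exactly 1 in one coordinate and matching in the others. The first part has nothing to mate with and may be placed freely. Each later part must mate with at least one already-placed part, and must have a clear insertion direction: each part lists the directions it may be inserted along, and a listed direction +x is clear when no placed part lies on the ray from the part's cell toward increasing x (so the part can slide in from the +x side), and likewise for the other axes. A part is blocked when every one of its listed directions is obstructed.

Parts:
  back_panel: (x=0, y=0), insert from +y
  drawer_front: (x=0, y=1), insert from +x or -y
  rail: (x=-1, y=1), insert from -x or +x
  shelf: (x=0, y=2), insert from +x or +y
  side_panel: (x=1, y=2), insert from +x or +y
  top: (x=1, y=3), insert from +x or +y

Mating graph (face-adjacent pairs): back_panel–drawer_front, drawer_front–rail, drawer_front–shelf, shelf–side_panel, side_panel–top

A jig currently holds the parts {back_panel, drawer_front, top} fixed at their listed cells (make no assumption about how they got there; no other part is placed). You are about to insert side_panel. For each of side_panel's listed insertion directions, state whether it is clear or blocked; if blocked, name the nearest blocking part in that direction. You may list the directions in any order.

+x: clear; +y: blocked by top

+x: ray from side_panel(1, 2) has no placed part ⇒ clear
+y: nearest on ray is top@(1, 3) ⇒ blocked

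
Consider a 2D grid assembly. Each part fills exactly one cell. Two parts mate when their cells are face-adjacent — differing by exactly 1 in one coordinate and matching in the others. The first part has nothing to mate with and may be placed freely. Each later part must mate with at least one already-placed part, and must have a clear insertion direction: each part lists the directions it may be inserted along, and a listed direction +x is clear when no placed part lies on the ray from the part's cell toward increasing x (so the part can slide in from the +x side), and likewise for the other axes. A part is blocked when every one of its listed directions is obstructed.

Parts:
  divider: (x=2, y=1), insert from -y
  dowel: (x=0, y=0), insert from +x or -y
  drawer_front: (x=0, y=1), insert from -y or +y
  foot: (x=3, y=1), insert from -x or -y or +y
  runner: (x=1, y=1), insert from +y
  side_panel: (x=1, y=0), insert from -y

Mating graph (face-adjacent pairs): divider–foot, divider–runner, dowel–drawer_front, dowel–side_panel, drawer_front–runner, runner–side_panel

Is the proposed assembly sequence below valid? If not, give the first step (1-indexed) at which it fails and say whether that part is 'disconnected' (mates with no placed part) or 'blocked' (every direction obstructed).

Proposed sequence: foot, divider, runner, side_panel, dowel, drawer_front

1. foot@(3, 1) [-x clear] — {foot}
2. divider@(2, 1) [-y clear] — {divider, foot}
3. runner@(1, 1) [+y clear] — {divider, foot, runner}
4. side_panel@(1, 0) [-y clear] — {divider, foot, runner, side_panel}
5. dowel@(0, 0) [-y clear] — {divider, dowel, foot, runner, side_panel}
6. drawer_front@(0, 1) [+y clear] — {divider, dowel, drawer_front, foot, runner, side_panel}

Valid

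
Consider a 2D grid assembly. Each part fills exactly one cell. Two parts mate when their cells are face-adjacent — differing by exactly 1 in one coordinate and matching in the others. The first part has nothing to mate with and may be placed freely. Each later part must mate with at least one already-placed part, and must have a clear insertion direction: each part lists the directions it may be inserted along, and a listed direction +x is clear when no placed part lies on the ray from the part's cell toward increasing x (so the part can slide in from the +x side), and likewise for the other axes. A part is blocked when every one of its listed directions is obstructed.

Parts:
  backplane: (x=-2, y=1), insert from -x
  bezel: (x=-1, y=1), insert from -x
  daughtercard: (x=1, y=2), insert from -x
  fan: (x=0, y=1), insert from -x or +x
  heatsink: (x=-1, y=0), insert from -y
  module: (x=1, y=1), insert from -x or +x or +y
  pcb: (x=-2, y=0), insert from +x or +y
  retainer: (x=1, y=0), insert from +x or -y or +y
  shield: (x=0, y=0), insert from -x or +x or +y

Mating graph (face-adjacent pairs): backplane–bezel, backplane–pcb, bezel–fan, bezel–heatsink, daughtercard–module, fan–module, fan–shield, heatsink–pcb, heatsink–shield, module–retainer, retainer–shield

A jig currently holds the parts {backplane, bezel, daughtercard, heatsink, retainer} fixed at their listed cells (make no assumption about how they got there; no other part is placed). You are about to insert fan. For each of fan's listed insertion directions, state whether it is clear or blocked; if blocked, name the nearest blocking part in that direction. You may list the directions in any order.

+x: clear; -x: blocked by bezel

-x: nearest on ray is bezel@(-1, 1) ⇒ blocked
+x: ray from fan(0, 1) has no placed part ⇒ clear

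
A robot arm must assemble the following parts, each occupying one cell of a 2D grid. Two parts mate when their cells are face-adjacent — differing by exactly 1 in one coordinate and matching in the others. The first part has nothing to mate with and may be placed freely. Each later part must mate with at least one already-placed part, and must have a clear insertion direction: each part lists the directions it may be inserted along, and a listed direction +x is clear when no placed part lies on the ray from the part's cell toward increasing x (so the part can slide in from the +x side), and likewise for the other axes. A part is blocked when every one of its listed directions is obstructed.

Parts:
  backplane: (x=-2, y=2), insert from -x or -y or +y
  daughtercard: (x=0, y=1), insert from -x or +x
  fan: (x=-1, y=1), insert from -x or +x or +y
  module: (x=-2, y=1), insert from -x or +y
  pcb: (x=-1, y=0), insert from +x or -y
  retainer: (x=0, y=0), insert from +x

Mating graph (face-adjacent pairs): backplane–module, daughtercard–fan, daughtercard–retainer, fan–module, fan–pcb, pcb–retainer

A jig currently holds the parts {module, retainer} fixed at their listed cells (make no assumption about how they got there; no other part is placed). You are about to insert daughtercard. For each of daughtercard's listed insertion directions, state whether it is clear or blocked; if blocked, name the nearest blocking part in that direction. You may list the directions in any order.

-x: nearest on ray is module@(-2, 1) ⇒ blocked
+x: ray from daughtercard(0, 1) has no placed part ⇒ clear

+x: clear; -x: blocked by module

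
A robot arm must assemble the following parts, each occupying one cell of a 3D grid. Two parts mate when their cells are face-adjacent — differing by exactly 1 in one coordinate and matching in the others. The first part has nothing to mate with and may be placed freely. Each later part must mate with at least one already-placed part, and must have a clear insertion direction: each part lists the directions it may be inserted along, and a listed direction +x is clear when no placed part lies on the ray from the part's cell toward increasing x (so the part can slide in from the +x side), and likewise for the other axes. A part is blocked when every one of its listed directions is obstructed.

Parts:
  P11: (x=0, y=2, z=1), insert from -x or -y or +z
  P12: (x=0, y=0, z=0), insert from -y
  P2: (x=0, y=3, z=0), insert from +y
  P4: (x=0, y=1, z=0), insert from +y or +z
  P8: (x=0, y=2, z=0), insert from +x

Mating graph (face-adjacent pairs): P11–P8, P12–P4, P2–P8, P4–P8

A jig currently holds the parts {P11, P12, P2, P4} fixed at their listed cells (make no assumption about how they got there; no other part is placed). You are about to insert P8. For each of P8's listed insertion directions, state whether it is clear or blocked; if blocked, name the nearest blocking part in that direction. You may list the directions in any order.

+x: ray from P8(0, 2, 0) has no placed part ⇒ clear

+x: clear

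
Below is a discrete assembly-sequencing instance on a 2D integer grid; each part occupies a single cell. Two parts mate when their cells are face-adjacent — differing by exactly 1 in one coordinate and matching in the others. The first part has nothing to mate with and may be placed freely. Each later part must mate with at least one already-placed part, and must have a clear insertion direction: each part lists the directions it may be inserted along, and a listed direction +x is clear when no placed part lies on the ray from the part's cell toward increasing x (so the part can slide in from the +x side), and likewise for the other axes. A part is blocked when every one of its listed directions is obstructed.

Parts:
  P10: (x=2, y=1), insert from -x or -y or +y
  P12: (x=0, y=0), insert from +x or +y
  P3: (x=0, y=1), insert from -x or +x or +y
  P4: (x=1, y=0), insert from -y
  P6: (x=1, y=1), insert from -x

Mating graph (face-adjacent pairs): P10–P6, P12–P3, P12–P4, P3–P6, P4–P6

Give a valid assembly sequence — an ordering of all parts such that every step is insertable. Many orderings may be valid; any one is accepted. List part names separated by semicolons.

1. P10@(2, 1) [-x clear] — {P10}
2. P6@(1, 1) [-x clear] — {P10, P6}
3. P4@(1, 0) [-y clear] — {P10, P4, P6}
4. P12@(0, 0) [+y clear] — {P10, P12, P4, P6}
5. P3@(0, 1) [-x clear] — {P10, P12, P3, P4, P6}

P10; P6; P4; P12; P3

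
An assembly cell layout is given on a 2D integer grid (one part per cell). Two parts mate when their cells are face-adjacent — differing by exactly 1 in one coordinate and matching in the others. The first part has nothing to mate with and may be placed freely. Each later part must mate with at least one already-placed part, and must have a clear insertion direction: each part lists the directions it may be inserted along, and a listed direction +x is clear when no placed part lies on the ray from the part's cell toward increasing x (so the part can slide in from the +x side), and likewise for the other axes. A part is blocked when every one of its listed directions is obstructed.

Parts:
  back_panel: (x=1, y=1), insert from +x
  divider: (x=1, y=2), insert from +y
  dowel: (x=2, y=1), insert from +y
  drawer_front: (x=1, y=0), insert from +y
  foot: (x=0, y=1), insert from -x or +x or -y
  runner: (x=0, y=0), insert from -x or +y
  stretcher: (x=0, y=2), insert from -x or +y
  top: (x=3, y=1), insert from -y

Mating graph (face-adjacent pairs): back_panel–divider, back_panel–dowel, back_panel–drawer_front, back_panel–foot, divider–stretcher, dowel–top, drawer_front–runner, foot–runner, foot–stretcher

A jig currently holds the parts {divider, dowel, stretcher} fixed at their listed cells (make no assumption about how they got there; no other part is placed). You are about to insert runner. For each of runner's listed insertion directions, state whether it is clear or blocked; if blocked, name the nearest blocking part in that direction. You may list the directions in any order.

-x: ray from runner(0, 0) has no placed part ⇒ clear
+y: nearest on ray is stretcher@(0, 2) ⇒ blocked

+y: blocked by stretcher; -x: clear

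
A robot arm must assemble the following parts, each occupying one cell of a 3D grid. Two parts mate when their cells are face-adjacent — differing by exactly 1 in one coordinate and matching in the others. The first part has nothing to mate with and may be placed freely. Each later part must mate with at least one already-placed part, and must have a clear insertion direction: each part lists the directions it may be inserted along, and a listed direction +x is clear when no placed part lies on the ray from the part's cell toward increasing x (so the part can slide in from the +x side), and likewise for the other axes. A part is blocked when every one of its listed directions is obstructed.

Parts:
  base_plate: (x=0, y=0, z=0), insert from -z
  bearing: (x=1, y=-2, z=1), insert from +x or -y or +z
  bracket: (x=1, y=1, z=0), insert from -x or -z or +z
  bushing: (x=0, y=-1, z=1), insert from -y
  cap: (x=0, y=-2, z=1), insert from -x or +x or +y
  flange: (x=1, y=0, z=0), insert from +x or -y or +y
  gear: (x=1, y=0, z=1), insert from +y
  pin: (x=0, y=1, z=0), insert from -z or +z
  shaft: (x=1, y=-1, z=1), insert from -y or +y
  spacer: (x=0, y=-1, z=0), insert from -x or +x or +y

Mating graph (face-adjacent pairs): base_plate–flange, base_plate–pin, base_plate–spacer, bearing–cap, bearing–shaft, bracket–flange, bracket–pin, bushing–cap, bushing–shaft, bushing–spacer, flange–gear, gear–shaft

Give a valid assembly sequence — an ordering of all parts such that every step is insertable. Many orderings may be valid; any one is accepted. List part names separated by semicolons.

bracket; flange; base_plate; pin; gear; shaft; bushing; cap; bearing; spacer

1. bracket@(1, 1, 0) [-x clear] — {bracket}
2. flange@(1, 0, 0) [+x clear] — {bracket, flange}
3. base_plate@(0, 0, 0) [-z clear] — {base_plate, bracket, flange}
4. pin@(0, 1, 0) [-z clear] — {base_plate, bracket, flange, pin}
5. gear@(1, 0, 1) [+y clear] — {base_plate, bracket, flange, gear, pin}
6. shaft@(1, -1, 1) [-y clear] — {base_plate, bracket, flange, gear, pin, shaft}
7. bushing@(0, -1, 1) [-y clear] — {base_plate, bracket, bushing, flange, gear, pin, shaft}
8. cap@(0, -2, 1) [-x clear] — {base_plate, bracket, bushing, cap, flange, gear, pin, shaft}
9. bearing@(1, -2, 1) [+x clear] — {base_plate, bearing, bracket, bushing, cap, flange, gear, pin, shaft}
10. spacer@(0, -1, 0) [-x clear] — {base_plate, bearing, bracket, bushing, cap, flange, gear, pin, shaft, spacer}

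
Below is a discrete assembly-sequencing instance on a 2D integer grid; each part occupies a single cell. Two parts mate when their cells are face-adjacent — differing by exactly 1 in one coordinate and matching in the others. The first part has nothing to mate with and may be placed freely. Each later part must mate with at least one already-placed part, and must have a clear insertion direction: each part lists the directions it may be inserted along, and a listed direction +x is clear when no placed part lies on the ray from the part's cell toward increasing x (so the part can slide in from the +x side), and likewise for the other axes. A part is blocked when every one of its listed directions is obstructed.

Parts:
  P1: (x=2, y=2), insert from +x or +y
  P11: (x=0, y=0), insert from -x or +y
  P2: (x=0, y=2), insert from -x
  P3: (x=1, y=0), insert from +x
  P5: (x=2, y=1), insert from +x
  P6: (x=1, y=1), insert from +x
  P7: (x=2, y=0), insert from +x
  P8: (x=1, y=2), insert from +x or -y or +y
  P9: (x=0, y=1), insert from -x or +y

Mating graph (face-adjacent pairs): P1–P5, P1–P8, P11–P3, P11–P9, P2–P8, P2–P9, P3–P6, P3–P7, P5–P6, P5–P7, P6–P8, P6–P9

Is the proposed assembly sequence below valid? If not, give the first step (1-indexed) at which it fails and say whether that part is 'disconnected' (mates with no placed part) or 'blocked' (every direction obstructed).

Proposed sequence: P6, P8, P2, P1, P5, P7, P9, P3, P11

Invalid at step 8 (blocked)

1. P6@(1, 1) [+x clear] — {P6}
2. P8@(1, 2) [+x clear] — {P6, P8}
3. P2@(0, 2) [-x clear] — {P2, P6, P8}
4. P1@(2, 2) [+x clear] — {P1, P2, P6, P8}
5. P5@(2, 1) [+x clear] — {P1, P2, P5, P6, P8}
6. P7@(2, 0) [+x clear] — {P1, P2, P5, P6, P7, P8}
7. P9@(0, 1) [-x clear] — {P1, P2, P5, P6, P7, P8, P9}
8. P3@(1, 0) — +x all obstructed ⇒ blocked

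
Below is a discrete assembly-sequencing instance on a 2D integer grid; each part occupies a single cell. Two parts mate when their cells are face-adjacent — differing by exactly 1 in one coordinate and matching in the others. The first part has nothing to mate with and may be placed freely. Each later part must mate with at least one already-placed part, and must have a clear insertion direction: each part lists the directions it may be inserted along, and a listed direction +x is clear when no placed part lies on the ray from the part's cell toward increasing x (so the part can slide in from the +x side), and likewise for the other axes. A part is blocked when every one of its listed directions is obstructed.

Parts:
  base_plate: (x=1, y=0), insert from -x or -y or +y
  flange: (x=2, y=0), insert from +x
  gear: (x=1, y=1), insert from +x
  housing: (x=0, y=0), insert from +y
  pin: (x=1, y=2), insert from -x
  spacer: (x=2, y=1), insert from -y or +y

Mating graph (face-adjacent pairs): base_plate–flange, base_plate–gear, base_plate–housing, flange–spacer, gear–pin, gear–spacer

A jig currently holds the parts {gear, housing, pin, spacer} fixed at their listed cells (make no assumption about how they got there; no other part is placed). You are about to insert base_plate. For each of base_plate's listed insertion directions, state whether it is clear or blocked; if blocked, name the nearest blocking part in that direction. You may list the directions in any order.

+y: blocked by gear; -x: blocked by housing; -y: clear

-x: nearest on ray is housing@(0, 0) ⇒ blocked
-y: ray from base_plate(1, 0) has no placed part ⇒ clear
+y: nearest on ray is gear@(1, 1) ⇒ blocked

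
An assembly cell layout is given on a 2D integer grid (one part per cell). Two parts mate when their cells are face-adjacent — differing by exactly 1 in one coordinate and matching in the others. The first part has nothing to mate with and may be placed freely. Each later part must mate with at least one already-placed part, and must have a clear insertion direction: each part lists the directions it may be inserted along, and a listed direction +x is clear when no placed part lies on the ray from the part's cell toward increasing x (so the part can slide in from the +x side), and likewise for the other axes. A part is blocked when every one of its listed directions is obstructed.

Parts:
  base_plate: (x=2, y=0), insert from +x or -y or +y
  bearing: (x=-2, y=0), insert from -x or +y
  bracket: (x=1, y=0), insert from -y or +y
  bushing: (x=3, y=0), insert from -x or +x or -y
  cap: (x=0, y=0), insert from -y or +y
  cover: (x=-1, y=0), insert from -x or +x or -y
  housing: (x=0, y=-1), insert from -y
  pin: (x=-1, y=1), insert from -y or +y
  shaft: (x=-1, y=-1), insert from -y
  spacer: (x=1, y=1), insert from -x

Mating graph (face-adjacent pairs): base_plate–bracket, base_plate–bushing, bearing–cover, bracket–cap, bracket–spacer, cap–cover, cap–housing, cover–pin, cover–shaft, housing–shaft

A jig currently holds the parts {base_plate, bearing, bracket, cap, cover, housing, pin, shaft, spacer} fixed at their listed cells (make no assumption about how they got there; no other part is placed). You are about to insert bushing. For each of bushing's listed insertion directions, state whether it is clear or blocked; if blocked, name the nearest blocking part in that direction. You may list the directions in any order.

+x: clear; -x: blocked by base_plate; -y: clear

-x: nearest on ray is base_plate@(2, 0) ⇒ blocked
+x: ray from bushing(3, 0) has no placed part ⇒ clear
-y: ray from bushing(3, 0) has no placed part ⇒ clear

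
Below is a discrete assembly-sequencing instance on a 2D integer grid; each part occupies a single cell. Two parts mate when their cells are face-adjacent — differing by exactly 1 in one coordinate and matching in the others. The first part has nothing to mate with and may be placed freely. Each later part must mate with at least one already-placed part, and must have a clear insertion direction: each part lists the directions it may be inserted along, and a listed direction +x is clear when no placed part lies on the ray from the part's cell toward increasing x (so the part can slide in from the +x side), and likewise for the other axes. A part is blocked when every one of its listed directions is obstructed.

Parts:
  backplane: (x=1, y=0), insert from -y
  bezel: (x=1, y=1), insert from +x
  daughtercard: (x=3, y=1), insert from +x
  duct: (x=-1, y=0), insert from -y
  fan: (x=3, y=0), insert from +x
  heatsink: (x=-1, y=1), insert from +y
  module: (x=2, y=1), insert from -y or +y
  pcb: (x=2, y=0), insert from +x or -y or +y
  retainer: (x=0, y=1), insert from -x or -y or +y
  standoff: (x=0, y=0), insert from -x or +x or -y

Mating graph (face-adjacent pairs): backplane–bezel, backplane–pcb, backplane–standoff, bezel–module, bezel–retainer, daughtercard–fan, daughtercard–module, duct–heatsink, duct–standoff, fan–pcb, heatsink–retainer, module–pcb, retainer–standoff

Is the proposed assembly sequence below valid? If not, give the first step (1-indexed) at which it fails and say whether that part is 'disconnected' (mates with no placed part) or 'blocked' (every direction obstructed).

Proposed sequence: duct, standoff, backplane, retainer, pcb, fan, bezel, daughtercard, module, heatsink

1. duct@(-1, 0) [-y clear] — {duct}
2. standoff@(0, 0) [+x clear] — {duct, standoff}
3. backplane@(1, 0) [-y clear] — {backplane, duct, standoff}
4. retainer@(0, 1) [-x clear] — {backplane, duct, retainer, standoff}
5. pcb@(2, 0) [+x clear] — {backplane, duct, pcb, retainer, standoff}
6. fan@(3, 0) [+x clear] — {backplane, duct, fan, pcb, retainer, standoff}
7. bezel@(1, 1) [+x clear] — {backplane, bezel, duct, fan, pcb, retainer, standoff}
8. daughtercard@(3, 1) [+x clear] — {backplane, bezel, daughtercard, duct, fan, pcb, retainer, standoff}
9. module@(2, 1) [+y clear] — {backplane, bezel, daughtercard, duct, fan, module, pcb, retainer, standoff}
10. heatsink@(-1, 1) [+y clear] — {backplane, bezel, daughtercard, duct, fan, heatsink, module, pcb, retainer, standoff}

Valid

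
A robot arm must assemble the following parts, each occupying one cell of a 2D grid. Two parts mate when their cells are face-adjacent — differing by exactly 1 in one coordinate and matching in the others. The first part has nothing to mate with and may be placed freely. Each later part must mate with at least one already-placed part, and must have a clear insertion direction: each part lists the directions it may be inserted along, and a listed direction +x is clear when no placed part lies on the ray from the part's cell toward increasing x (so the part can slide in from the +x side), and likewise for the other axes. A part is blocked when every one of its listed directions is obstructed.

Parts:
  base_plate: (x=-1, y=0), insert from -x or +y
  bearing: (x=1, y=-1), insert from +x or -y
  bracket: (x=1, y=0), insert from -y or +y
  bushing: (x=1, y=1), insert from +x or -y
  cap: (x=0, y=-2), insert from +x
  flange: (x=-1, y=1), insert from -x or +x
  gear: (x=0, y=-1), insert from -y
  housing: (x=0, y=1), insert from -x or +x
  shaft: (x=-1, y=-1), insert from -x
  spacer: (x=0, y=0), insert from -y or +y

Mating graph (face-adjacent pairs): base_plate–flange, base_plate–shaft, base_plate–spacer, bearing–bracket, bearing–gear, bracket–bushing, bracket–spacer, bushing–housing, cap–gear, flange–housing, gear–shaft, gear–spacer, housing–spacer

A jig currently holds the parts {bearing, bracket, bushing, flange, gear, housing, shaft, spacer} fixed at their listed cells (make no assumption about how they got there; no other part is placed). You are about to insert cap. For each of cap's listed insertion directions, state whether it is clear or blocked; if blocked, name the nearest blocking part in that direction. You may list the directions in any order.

+x: ray from cap(0, -2) has no placed part ⇒ clear

+x: clear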